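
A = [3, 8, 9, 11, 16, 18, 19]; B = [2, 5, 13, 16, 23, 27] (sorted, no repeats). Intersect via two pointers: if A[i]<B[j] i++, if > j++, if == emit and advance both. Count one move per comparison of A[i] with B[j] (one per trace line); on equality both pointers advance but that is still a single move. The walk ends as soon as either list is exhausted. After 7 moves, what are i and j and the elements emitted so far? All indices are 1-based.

i=5, j=4, emitted=[]

[i=1,j=1] 3>2 → j++
[i=1,j=2] 3<5 → i++
[i=2,j=2] 8>5 → j++
[i=2,j=3] 8<13 → i++
[i=3,j=3] 9<13 → i++
[i=4,j=3] 11<13 → i++
[i=5,j=3] 16>13 → j++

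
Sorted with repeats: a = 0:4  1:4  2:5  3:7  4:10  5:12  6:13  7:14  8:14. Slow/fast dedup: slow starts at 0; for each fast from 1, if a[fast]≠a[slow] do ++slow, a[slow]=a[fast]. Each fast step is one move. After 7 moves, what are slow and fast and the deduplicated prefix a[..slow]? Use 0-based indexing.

slow=0 fast=1: a[fast]=4=a[slow] dup, fast++
slow=0 fast=2: a[fast]=5≠a[slow]=4 write a[1]=5, slow++,fast++
slow=1 fast=3: a[fast]=7≠a[slow]=5 write a[2]=7, slow++,fast++
slow=2 fast=4: a[fast]=10≠a[slow]=7 write a[3]=10, slow++,fast++
slow=3 fast=5: a[fast]=12≠a[slow]=10 write a[4]=12, slow++,fast++
slow=4 fast=6: a[fast]=13≠a[slow]=12 write a[5]=13, slow++,fast++
slow=5 fast=7: a[fast]=14≠a[slow]=13 write a[6]=14, slow++,fast++

slow=6, fast=8, prefix=[4, 5, 7, 10, 12, 13, 14]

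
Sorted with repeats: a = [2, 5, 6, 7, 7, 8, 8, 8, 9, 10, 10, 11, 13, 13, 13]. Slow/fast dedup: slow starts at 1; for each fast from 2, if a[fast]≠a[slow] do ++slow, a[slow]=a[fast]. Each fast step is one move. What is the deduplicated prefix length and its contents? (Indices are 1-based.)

(s=1,f=2) a[fast]=5≠a[slow]=2 write a[2]=5 → slow++,fast++
(s=2,f=3) a[fast]=6≠a[slow]=5 write a[3]=6 → slow++,fast++
(s=3,f=4) a[fast]=7≠a[slow]=6 write a[4]=7 → slow++,fast++
(s=4,f=5) a[fast]=7=a[slow] dup → fast++
(s=4,f=6) a[fast]=8≠a[slow]=7 write a[5]=8 → slow++,fast++
(s=5,f=7) a[fast]=8=a[slow] dup → fast++
(s=5,f=8) a[fast]=8=a[slow] dup → fast++
(s=5,f=9) a[fast]=9≠a[slow]=8 write a[6]=9 → slow++,fast++
(s=6,f=10) a[fast]=10≠a[slow]=9 write a[7]=10 → slow++,fast++
(s=7,f=11) a[fast]=10=a[slow] dup → fast++
(s=7,f=12) a[fast]=11≠a[slow]=10 write a[8]=11 → slow++,fast++
(s=8,f=13) a[fast]=13≠a[slow]=11 write a[9]=13 → slow++,fast++
(s=9,f=14) a[fast]=13=a[slow] dup → fast++
(s=9,f=15) a[fast]=13=a[slow] dup → fast++

length 9; prefix = [2, 5, 6, 7, 8, 9, 10, 11, 13]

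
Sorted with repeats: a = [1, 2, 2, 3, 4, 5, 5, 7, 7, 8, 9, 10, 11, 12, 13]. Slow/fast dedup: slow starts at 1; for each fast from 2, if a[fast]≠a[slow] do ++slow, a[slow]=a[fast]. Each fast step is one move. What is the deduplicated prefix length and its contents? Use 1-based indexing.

slow=1 fast=2: a[fast]=2≠a[slow]=1 write a[2]=2, slow++,fast++
slow=2 fast=3: a[fast]=2=a[slow] dup, fast++
slow=2 fast=4: a[fast]=3≠a[slow]=2 write a[3]=3, slow++,fast++
slow=3 fast=5: a[fast]=4≠a[slow]=3 write a[4]=4, slow++,fast++
slow=4 fast=6: a[fast]=5≠a[slow]=4 write a[5]=5, slow++,fast++
slow=5 fast=7: a[fast]=5=a[slow] dup, fast++
slow=5 fast=8: a[fast]=7≠a[slow]=5 write a[6]=7, slow++,fast++
slow=6 fast=9: a[fast]=7=a[slow] dup, fast++
slow=6 fast=10: a[fast]=8≠a[slow]=7 write a[7]=8, slow++,fast++
slow=7 fast=11: a[fast]=9≠a[slow]=8 write a[8]=9, slow++,fast++
slow=8 fast=12: a[fast]=10≠a[slow]=9 write a[9]=10, slow++,fast++
slow=9 fast=13: a[fast]=11≠a[slow]=10 write a[10]=11, slow++,fast++
slow=10 fast=14: a[fast]=12≠a[slow]=11 write a[11]=12, slow++,fast++
slow=11 fast=15: a[fast]=13≠a[slow]=12 write a[12]=13, slow++,fast++

length 12; prefix = [1, 2, 3, 4, 5, 7, 8, 9, 10, 11, 12, 13]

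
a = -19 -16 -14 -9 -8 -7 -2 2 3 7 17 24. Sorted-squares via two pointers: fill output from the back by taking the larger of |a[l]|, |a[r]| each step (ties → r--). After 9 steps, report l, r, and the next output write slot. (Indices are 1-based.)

l=1 r=12: |-19|<=|24| out[12]=576, r--
l=1 r=11: |-19|>|17| out[11]=361, l++
l=2 r=11: |-16|<=|17| out[10]=289, r--
l=2 r=10: |-16|>|7| out[9]=256, l++
l=3 r=10: |-14|>|7| out[8]=196, l++
l=4 r=10: |-9|>|7| out[7]=81, l++
l=5 r=10: |-8|>|7| out[6]=64, l++
l=6 r=10: |-7|<=|7| out[5]=49, r--
l=6 r=9: |-7|>|3| out[4]=49, l++

l=7, r=9, next write slot=3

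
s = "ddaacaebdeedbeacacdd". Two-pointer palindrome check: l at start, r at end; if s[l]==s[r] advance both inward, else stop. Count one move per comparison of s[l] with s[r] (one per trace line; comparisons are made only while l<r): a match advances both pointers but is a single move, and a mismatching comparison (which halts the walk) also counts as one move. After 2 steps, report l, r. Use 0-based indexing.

[0,19] 'd'=='d' → l++,r--
[1,18] 'd'=='d' → l++,r--

l=2, r=17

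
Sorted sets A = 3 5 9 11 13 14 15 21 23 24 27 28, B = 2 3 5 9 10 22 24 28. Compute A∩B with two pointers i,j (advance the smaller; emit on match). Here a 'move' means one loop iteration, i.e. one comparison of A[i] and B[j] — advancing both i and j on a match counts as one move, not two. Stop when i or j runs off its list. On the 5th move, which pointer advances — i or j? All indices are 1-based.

j

i=1 j=1: 3>2, j++
i=1 j=2: 3==3 emit, i++,j++
i=2 j=3: 5==5 emit, i++,j++
i=3 j=4: 9==9 emit, i++,j++
i=4 j=5: 11>10, j++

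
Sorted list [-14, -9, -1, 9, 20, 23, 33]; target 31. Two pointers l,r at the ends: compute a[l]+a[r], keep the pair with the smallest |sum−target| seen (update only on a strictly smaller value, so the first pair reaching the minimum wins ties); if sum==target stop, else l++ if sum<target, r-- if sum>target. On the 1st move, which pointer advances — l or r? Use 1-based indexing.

l

l=1 r=7: -14+33=19 d=12 *, l++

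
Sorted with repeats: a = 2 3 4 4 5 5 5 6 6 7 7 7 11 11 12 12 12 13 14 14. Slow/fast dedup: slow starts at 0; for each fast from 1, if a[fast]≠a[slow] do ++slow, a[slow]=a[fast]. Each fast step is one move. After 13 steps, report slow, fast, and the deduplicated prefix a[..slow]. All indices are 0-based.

slow=6, fast=14, prefix=[2, 3, 4, 5, 6, 7, 11]

(s=0,f=1) a[fast]=3≠a[slow]=2 write a[1]=3 → slow++,fast++
(s=1,f=2) a[fast]=4≠a[slow]=3 write a[2]=4 → slow++,fast++
(s=2,f=3) a[fast]=4=a[slow] dup → fast++
(s=2,f=4) a[fast]=5≠a[slow]=4 write a[3]=5 → slow++,fast++
(s=3,f=5) a[fast]=5=a[slow] dup → fast++
(s=3,f=6) a[fast]=5=a[slow] dup → fast++
(s=3,f=7) a[fast]=6≠a[slow]=5 write a[4]=6 → slow++,fast++
(s=4,f=8) a[fast]=6=a[slow] dup → fast++
(s=4,f=9) a[fast]=7≠a[slow]=6 write a[5]=7 → slow++,fast++
(s=5,f=10) a[fast]=7=a[slow] dup → fast++
(s=5,f=11) a[fast]=7=a[slow] dup → fast++
(s=5,f=12) a[fast]=11≠a[slow]=7 write a[6]=11 → slow++,fast++
(s=6,f=13) a[fast]=11=a[slow] dup → fast++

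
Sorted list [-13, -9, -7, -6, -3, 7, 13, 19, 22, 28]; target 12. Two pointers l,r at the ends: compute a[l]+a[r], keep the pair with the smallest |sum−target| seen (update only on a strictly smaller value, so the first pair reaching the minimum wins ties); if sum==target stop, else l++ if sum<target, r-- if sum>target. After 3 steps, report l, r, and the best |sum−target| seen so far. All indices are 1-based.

l=2, r=8, best |Δ|=1

[1,10] -13+28=15 d=3 * → r--
[1,9] -13+22=9 d=3 → l++
[2,9] -9+22=13 d=1 * → r--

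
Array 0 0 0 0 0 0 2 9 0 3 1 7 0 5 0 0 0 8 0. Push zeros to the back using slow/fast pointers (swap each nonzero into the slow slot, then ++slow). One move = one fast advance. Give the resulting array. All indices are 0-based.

slow=0 fast=0: a[fast]=0, fast++
slow=0 fast=1: a[fast]=0, fast++
slow=0 fast=2: a[fast]=0, fast++
slow=0 fast=3: a[fast]=0, fast++
slow=0 fast=4: a[fast]=0, fast++
slow=0 fast=5: a[fast]=0, fast++
slow=0 fast=6: a[fast]=2≠0 swap→a[0]=2, slow++,fast++
slow=1 fast=7: a[fast]=9≠0 swap→a[1]=9, slow++,fast++
slow=2 fast=8: a[fast]=0, fast++
slow=2 fast=9: a[fast]=3≠0 swap→a[2]=3, slow++,fast++
slow=3 fast=10: a[fast]=1≠0 swap→a[3]=1, slow++,fast++
slow=4 fast=11: a[fast]=7≠0 swap→a[4]=7, slow++,fast++
slow=5 fast=12: a[fast]=0, fast++
slow=5 fast=13: a[fast]=5≠0 swap→a[5]=5, slow++,fast++
slow=6 fast=14: a[fast]=0, fast++
slow=6 fast=15: a[fast]=0, fast++
slow=6 fast=16: a[fast]=0, fast++
slow=6 fast=17: a[fast]=8≠0 swap→a[6]=8, slow++,fast++
slow=7 fast=18: a[fast]=0, fast++

[2, 9, 3, 1, 7, 5, 8, 0, 0, 0, 0, 0, 0, 0, 0, 0, 0, 0, 0]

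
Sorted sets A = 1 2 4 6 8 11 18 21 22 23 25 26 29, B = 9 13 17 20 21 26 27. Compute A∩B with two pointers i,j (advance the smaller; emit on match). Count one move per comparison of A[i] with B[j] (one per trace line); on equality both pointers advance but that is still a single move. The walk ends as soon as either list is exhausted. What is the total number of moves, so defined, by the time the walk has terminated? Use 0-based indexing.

i=0 j=0: 1<9, i++
i=1 j=0: 2<9, i++
i=2 j=0: 4<9, i++
i=3 j=0: 6<9, i++
i=4 j=0: 8<9, i++
i=5 j=0: 11>9, j++
i=5 j=1: 11<13, i++
i=6 j=1: 18>13, j++
i=6 j=2: 18>17, j++
i=6 j=3: 18<20, i++
i=7 j=3: 21>20, j++
i=7 j=4: 21==21 emit, i++,j++
i=8 j=5: 22<26, i++
i=9 j=5: 23<26, i++
i=10 j=5: 25<26, i++
i=11 j=5: 26==26 emit, i++,j++
i=12 j=6: 29>27, j++

17 moves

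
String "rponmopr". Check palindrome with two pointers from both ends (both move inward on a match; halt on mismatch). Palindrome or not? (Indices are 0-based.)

[0,7] 'r'=='r' → l++,r--
[1,6] 'p'=='p' → l++,r--
[2,5] 'o'=='o' → l++,r--
[3,4] 'n'!='m' → stop

not a palindrome (mismatch at 3,4)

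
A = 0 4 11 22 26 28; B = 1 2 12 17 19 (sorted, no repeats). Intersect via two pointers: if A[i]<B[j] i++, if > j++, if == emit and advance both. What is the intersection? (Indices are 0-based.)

[i=0,j=0] 0<1 → i++
[i=1,j=0] 4>1 → j++
[i=1,j=1] 4>2 → j++
[i=1,j=2] 4<12 → i++
[i=2,j=2] 11<12 → i++
[i=3,j=2] 22>12 → j++
[i=3,j=3] 22>17 → j++
[i=3,j=4] 22>19 → j++

intersection = []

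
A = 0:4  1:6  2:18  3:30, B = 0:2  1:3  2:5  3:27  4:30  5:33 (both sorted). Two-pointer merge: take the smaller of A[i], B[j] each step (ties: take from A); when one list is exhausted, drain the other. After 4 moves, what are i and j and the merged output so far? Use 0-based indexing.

i=1, j=3, merged so far=[2, 3, 4, 5]

i=0 j=0: A[i]=4>B[j]=2 take 2, j++
i=0 j=1: A[i]=4>B[j]=3 take 3, j++
i=0 j=2: A[i]=4<=B[j]=5 take 4, i++
i=1 j=2: A[i]=6>B[j]=5 take 5, j++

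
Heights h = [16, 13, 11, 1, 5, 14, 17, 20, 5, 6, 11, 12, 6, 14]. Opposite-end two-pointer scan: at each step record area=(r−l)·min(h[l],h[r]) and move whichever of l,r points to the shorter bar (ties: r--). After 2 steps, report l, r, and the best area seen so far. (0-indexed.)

l=0 r=13: min(16,14)*13=182 best=182 *, r--
l=0 r=12: min(16,6)*12=72 best=182, r--

l=0, r=11, best area=182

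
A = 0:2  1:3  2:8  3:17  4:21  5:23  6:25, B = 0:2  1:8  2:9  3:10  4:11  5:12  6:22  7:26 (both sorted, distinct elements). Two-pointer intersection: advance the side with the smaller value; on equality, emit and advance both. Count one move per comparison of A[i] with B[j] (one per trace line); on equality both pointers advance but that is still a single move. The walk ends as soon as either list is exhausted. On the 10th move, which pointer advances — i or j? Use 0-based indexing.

[i=0,j=0] 2==2 emit → i++,j++
[i=1,j=1] 3<8 → i++
[i=2,j=1] 8==8 emit → i++,j++
[i=3,j=2] 17>9 → j++
[i=3,j=3] 17>10 → j++
[i=3,j=4] 17>11 → j++
[i=3,j=5] 17>12 → j++
[i=3,j=6] 17<22 → i++
[i=4,j=6] 21<22 → i++
[i=5,j=6] 23>22 → j++

j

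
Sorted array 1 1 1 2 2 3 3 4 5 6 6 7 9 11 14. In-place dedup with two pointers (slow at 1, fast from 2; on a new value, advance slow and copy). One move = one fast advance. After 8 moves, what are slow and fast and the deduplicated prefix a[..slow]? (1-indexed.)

slow=1 fast=2: a[fast]=1=a[slow] dup, fast++
slow=1 fast=3: a[fast]=1=a[slow] dup, fast++
slow=1 fast=4: a[fast]=2≠a[slow]=1 write a[2]=2, slow++,fast++
slow=2 fast=5: a[fast]=2=a[slow] dup, fast++
slow=2 fast=6: a[fast]=3≠a[slow]=2 write a[3]=3, slow++,fast++
slow=3 fast=7: a[fast]=3=a[slow] dup, fast++
slow=3 fast=8: a[fast]=4≠a[slow]=3 write a[4]=4, slow++,fast++
slow=4 fast=9: a[fast]=5≠a[slow]=4 write a[5]=5, slow++,fast++

slow=5, fast=10, prefix=[1, 2, 3, 4, 5]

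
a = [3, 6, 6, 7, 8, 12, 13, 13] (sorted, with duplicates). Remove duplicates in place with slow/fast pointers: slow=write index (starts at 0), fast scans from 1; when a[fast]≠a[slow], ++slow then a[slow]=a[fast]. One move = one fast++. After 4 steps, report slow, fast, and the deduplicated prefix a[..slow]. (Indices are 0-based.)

slow=0 fast=1: a[fast]=6≠a[slow]=3 write a[1]=6, slow++,fast++
slow=1 fast=2: a[fast]=6=a[slow] dup, fast++
slow=1 fast=3: a[fast]=7≠a[slow]=6 write a[2]=7, slow++,fast++
slow=2 fast=4: a[fast]=8≠a[slow]=7 write a[3]=8, slow++,fast++

slow=3, fast=5, prefix=[3, 6, 7, 8]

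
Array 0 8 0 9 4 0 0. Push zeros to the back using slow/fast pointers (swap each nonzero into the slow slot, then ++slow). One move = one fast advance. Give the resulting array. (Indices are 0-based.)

(s=0,f=0) a[fast]=0 → fast++
(s=0,f=1) a[fast]=8≠0 swap→a[0]=8 → slow++,fast++
(s=1,f=2) a[fast]=0 → fast++
(s=1,f=3) a[fast]=9≠0 swap→a[1]=9 → slow++,fast++
(s=2,f=4) a[fast]=4≠0 swap→a[2]=4 → slow++,fast++
(s=3,f=5) a[fast]=0 → fast++
(s=3,f=6) a[fast]=0 → fast++

[8, 9, 4, 0, 0, 0, 0]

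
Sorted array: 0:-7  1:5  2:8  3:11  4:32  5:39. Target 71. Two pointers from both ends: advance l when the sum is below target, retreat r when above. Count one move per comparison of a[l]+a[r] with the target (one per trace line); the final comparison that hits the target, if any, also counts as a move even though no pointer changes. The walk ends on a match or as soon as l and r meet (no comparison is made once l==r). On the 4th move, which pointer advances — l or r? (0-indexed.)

l

l=0 r=5: -7+39=32 <71, l++
l=1 r=5: 5+39=44 <71, l++
l=2 r=5: 8+39=47 <71, l++
l=3 r=5: 11+39=50 <71, l++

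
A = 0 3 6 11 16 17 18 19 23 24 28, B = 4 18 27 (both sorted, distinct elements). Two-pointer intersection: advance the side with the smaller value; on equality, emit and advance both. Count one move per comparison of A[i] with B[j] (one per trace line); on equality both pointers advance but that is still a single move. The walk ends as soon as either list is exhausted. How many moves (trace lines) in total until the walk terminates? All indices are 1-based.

[i=1,j=1] 0<4 → i++
[i=2,j=1] 3<4 → i++
[i=3,j=1] 6>4 → j++
[i=3,j=2] 6<18 → i++
[i=4,j=2] 11<18 → i++
[i=5,j=2] 16<18 → i++
[i=6,j=2] 17<18 → i++
[i=7,j=2] 18==18 emit → i++,j++
[i=8,j=3] 19<27 → i++
[i=9,j=3] 23<27 → i++
[i=10,j=3] 24<27 → i++
[i=11,j=3] 28>27 → j++

12 moves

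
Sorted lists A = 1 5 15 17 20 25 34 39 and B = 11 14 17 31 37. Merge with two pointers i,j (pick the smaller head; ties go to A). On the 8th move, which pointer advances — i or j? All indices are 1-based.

i

i=1 j=1: A[i]=1<=B[j]=11 take 1, i++
i=2 j=1: A[i]=5<=B[j]=11 take 5, i++
i=3 j=1: A[i]=15>B[j]=11 take 11, j++
i=3 j=2: A[i]=15>B[j]=14 take 14, j++
i=3 j=3: A[i]=15<=B[j]=17 take 15, i++
i=4 j=3: A[i]=17<=B[j]=17 take 17, i++
i=5 j=3: A[i]=20>B[j]=17 take 17, j++
i=5 j=4: A[i]=20<=B[j]=31 take 20, i++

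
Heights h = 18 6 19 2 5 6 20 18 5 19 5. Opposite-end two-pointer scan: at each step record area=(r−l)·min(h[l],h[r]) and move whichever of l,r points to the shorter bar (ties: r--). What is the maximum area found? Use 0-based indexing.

[0,10] min(18,5)*10=50 best=50 * → r--
[0,9] min(18,19)*9=162 best=162 * → l++
[1,9] min(6,19)*8=48 best=162 → l++
[2,9] min(19,19)*7=133 best=162 → r--
[2,8] min(19,5)*6=30 best=162 → r--
[2,7] min(19,18)*5=90 best=162 → r--
[2,6] min(19,20)*4=76 best=162 → l++
[3,6] min(2,20)*3=6 best=162 → l++
[4,6] min(5,20)*2=10 best=162 → l++
[5,6] min(6,20)*1=6 best=162 → l++

max area = 162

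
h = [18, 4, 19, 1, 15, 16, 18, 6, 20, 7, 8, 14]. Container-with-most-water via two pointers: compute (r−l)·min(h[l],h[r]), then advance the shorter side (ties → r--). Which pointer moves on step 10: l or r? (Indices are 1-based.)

[1,12] min(18,14)*11=154 best=154 * → r--
[1,11] min(18,8)*10=80 best=154 → r--
[1,10] min(18,7)*9=63 best=154 → r--
[1,9] min(18,20)*8=144 best=154 → l++
[2,9] min(4,20)*7=28 best=154 → l++
[3,9] min(19,20)*6=114 best=154 → l++
[4,9] min(1,20)*5=5 best=154 → l++
[5,9] min(15,20)*4=60 best=154 → l++
[6,9] min(16,20)*3=48 best=154 → l++
[7,9] min(18,20)*2=36 best=154 → l++

l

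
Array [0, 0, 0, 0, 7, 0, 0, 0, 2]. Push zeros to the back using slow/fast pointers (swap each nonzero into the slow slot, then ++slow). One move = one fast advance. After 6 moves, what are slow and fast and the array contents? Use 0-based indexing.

(s=0,f=0) a[fast]=0 → fast++
(s=0,f=1) a[fast]=0 → fast++
(s=0,f=2) a[fast]=0 → fast++
(s=0,f=3) a[fast]=0 → fast++
(s=0,f=4) a[fast]=7≠0 swap→a[0]=7 → slow++,fast++
(s=1,f=5) a[fast]=0 → fast++

slow=1, fast=6, a=[7, 0, 0, 0, 0, 0, 0, 0, 2]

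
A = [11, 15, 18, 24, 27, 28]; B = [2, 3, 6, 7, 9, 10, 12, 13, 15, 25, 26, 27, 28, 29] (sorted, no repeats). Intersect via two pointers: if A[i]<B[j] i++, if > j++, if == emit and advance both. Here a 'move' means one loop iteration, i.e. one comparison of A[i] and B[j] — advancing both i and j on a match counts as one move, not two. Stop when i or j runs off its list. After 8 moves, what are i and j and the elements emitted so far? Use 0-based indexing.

i=1, j=7, emitted=[]

[i=0,j=0] 11>2 → j++
[i=0,j=1] 11>3 → j++
[i=0,j=2] 11>6 → j++
[i=0,j=3] 11>7 → j++
[i=0,j=4] 11>9 → j++
[i=0,j=5] 11>10 → j++
[i=0,j=6] 11<12 → i++
[i=1,j=6] 15>12 → j++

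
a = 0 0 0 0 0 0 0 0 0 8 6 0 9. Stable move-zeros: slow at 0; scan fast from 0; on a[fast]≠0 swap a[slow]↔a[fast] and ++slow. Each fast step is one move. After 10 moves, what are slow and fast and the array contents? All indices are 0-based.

slow=0 fast=0: a[fast]=0, fast++
slow=0 fast=1: a[fast]=0, fast++
slow=0 fast=2: a[fast]=0, fast++
slow=0 fast=3: a[fast]=0, fast++
slow=0 fast=4: a[fast]=0, fast++
slow=0 fast=5: a[fast]=0, fast++
slow=0 fast=6: a[fast]=0, fast++
slow=0 fast=7: a[fast]=0, fast++
slow=0 fast=8: a[fast]=0, fast++
slow=0 fast=9: a[fast]=8≠0 swap→a[0]=8, slow++,fast++

slow=1, fast=10, a=[8, 0, 0, 0, 0, 0, 0, 0, 0, 0, 6, 0, 9]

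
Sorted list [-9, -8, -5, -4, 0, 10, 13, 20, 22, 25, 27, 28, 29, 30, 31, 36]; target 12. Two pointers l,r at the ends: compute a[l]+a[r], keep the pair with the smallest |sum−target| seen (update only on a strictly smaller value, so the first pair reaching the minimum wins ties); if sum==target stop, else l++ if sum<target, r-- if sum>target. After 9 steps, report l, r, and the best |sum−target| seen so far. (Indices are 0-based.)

l=0 r=15: -9+36=27 d=15 *, r--
l=0 r=14: -9+31=22 d=10 *, r--
l=0 r=13: -9+30=21 d=9 *, r--
l=0 r=12: -9+29=20 d=8 *, r--
l=0 r=11: -9+28=19 d=7 *, r--
l=0 r=10: -9+27=18 d=6 *, r--
l=0 r=9: -9+25=16 d=4 *, r--
l=0 r=8: -9+22=13 d=1 *, r--
l=0 r=7: -9+20=11 d=1, l++

l=1, r=7, best |Δ|=1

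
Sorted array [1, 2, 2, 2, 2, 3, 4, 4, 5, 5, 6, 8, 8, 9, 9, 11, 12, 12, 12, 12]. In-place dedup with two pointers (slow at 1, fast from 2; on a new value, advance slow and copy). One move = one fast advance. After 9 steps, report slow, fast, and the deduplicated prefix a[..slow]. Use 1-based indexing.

slow=1 fast=2: a[fast]=2≠a[slow]=1 write a[2]=2, slow++,fast++
slow=2 fast=3: a[fast]=2=a[slow] dup, fast++
slow=2 fast=4: a[fast]=2=a[slow] dup, fast++
slow=2 fast=5: a[fast]=2=a[slow] dup, fast++
slow=2 fast=6: a[fast]=3≠a[slow]=2 write a[3]=3, slow++,fast++
slow=3 fast=7: a[fast]=4≠a[slow]=3 write a[4]=4, slow++,fast++
slow=4 fast=8: a[fast]=4=a[slow] dup, fast++
slow=4 fast=9: a[fast]=5≠a[slow]=4 write a[5]=5, slow++,fast++
slow=5 fast=10: a[fast]=5=a[slow] dup, fast++

slow=5, fast=11, prefix=[1, 2, 3, 4, 5]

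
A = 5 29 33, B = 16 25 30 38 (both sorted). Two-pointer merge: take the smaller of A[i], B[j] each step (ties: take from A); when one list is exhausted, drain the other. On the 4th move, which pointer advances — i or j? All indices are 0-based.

[i=0,j=0] A[i]=5<=B[j]=16 take 5 → i++
[i=1,j=0] A[i]=29>B[j]=16 take 16 → j++
[i=1,j=1] A[i]=29>B[j]=25 take 25 → j++
[i=1,j=2] A[i]=29<=B[j]=30 take 29 → i++

i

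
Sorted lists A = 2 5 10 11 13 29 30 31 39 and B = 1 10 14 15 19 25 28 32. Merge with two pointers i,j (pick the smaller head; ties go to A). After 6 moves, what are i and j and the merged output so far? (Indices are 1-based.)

i=1 j=1: A[i]=2>B[j]=1 take 1, j++
i=1 j=2: A[i]=2<=B[j]=10 take 2, i++
i=2 j=2: A[i]=5<=B[j]=10 take 5, i++
i=3 j=2: A[i]=10<=B[j]=10 take 10, i++
i=4 j=2: A[i]=11>B[j]=10 take 10, j++
i=4 j=3: A[i]=11<=B[j]=14 take 11, i++

i=5, j=3, merged so far=[1, 2, 5, 10, 10, 11]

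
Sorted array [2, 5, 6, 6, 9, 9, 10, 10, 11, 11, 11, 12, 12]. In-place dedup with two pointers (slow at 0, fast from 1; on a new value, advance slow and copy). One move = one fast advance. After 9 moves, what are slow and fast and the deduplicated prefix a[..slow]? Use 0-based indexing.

slow=5, fast=10, prefix=[2, 5, 6, 9, 10, 11]

(s=0,f=1) a[fast]=5≠a[slow]=2 write a[1]=5 → slow++,fast++
(s=1,f=2) a[fast]=6≠a[slow]=5 write a[2]=6 → slow++,fast++
(s=2,f=3) a[fast]=6=a[slow] dup → fast++
(s=2,f=4) a[fast]=9≠a[slow]=6 write a[3]=9 → slow++,fast++
(s=3,f=5) a[fast]=9=a[slow] dup → fast++
(s=3,f=6) a[fast]=10≠a[slow]=9 write a[4]=10 → slow++,fast++
(s=4,f=7) a[fast]=10=a[slow] dup → fast++
(s=4,f=8) a[fast]=11≠a[slow]=10 write a[5]=11 → slow++,fast++
(s=5,f=9) a[fast]=11=a[slow] dup → fast++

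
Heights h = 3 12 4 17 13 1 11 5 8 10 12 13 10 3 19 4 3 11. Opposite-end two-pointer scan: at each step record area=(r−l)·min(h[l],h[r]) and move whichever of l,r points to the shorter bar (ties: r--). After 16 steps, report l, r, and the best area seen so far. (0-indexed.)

l=13, r=14, best area=187

[0,17] min(3,11)*17=51 best=51 * → l++
[1,17] min(12,11)*16=176 best=176 * → r--
[1,16] min(12,3)*15=45 best=176 → r--
[1,15] min(12,4)*14=56 best=176 → r--
[1,14] min(12,19)*13=156 best=176 → l++
[2,14] min(4,19)*12=48 best=176 → l++
[3,14] min(17,19)*11=187 best=187 * → l++
[4,14] min(13,19)*10=130 best=187 → l++
[5,14] min(1,19)*9=9 best=187 → l++
[6,14] min(11,19)*8=88 best=187 → l++
[7,14] min(5,19)*7=35 best=187 → l++
[8,14] min(8,19)*6=48 best=187 → l++
[9,14] min(10,19)*5=50 best=187 → l++
[10,14] min(12,19)*4=48 best=187 → l++
[11,14] min(13,19)*3=39 best=187 → l++
[12,14] min(10,19)*2=20 best=187 → l++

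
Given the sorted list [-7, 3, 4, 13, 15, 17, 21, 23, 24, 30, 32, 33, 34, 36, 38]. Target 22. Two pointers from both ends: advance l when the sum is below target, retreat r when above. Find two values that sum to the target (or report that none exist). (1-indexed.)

[1,15] -7+38=31 >22 → r--
[1,14] -7+36=29 >22 → r--
[1,13] -7+34=27 >22 → r--
[1,12] -7+33=26 >22 → r--
[1,11] -7+32=25 >22 → r--
[1,10] -7+30=23 >22 → r--
[1,9] -7+24=17 <22 → l++
[2,9] 3+24=27 >22 → r--
[2,8] 3+23=26 >22 → r--
[2,7] 3+21=24 >22 → r--
[2,6] 3+17=20 <22 → l++
[3,6] 4+17=21 <22 → l++
[4,6] 13+17=30 >22 → r--
[4,5] 13+15=28 >22 → r--

no pair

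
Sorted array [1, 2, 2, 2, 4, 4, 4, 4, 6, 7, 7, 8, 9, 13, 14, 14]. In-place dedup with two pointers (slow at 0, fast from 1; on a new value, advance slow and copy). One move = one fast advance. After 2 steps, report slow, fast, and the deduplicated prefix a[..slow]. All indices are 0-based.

slow=0 fast=1: a[fast]=2≠a[slow]=1 write a[1]=2, slow++,fast++
slow=1 fast=2: a[fast]=2=a[slow] dup, fast++

slow=1, fast=3, prefix=[1, 2]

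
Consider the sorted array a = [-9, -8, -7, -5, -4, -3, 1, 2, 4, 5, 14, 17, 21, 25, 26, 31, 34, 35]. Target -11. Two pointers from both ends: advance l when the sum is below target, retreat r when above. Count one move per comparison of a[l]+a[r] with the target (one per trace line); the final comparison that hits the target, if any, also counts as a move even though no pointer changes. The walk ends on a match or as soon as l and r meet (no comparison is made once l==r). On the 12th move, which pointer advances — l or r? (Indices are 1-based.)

r

l=1 r=18: -9+35=26 >-11, r--
l=1 r=17: -9+34=25 >-11, r--
l=1 r=16: -9+31=22 >-11, r--
l=1 r=15: -9+26=17 >-11, r--
l=1 r=14: -9+25=16 >-11, r--
l=1 r=13: -9+21=12 >-11, r--
l=1 r=12: -9+17=8 >-11, r--
l=1 r=11: -9+14=5 >-11, r--
l=1 r=10: -9+5=-4 >-11, r--
l=1 r=9: -9+4=-5 >-11, r--
l=1 r=8: -9+2=-7 >-11, r--
l=1 r=7: -9+1=-8 >-11, r--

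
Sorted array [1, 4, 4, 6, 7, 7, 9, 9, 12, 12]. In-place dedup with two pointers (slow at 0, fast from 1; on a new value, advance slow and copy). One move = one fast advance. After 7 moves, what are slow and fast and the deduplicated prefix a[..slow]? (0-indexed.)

slow=4, fast=8, prefix=[1, 4, 6, 7, 9]

(s=0,f=1) a[fast]=4≠a[slow]=1 write a[1]=4 → slow++,fast++
(s=1,f=2) a[fast]=4=a[slow] dup → fast++
(s=1,f=3) a[fast]=6≠a[slow]=4 write a[2]=6 → slow++,fast++
(s=2,f=4) a[fast]=7≠a[slow]=6 write a[3]=7 → slow++,fast++
(s=3,f=5) a[fast]=7=a[slow] dup → fast++
(s=3,f=6) a[fast]=9≠a[slow]=7 write a[4]=9 → slow++,fast++
(s=4,f=7) a[fast]=9=a[slow] dup → fast++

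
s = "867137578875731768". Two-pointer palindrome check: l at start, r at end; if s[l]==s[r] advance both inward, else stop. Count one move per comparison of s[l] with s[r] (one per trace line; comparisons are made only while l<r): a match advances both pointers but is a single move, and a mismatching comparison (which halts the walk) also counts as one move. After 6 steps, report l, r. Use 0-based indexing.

[0,17] '8'=='8' → l++,r--
[1,16] '6'=='6' → l++,r--
[2,15] '7'=='7' → l++,r--
[3,14] '1'=='1' → l++,r--
[4,13] '3'=='3' → l++,r--
[5,12] '7'=='7' → l++,r--

l=6, r=11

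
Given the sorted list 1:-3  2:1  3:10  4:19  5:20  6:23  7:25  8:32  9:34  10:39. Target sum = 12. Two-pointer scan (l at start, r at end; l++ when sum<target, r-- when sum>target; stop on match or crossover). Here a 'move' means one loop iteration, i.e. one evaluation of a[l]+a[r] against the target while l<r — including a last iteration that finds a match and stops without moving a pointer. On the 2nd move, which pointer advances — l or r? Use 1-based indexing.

r

l=1 r=10: -3+39=36 >12, r--
l=1 r=9: -3+34=31 >12, r--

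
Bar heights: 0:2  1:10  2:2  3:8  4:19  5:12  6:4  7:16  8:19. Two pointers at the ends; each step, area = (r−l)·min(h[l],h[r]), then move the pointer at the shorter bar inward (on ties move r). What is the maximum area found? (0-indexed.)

max area = 76

[0,8] min(2,19)*8=16 best=16 * → l++
[1,8] min(10,19)*7=70 best=70 * → l++
[2,8] min(2,19)*6=12 best=70 → l++
[3,8] min(8,19)*5=40 best=70 → l++
[4,8] min(19,19)*4=76 best=76 * → r--
[4,7] min(19,16)*3=48 best=76 → r--
[4,6] min(19,4)*2=8 best=76 → r--
[4,5] min(19,12)*1=12 best=76 → r--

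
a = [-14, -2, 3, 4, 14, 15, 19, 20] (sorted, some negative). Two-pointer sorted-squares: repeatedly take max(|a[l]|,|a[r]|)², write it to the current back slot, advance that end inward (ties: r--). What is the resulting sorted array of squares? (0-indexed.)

[4, 9, 16, 196, 196, 225, 361, 400]

[0,7] |-14|<=|20| out[7]=400 → r--
[0,6] |-14|<=|19| out[6]=361 → r--
[0,5] |-14|<=|15| out[5]=225 → r--
[0,4] |-14|<=|14| out[4]=196 → r--
[0,3] |-14|>|4| out[3]=196 → l++
[1,3] |-2|<=|4| out[2]=16 → r--
[1,2] |-2|<=|3| out[1]=9 → r--
[1,1] |-2|<=|-2| out[0]=4 → r--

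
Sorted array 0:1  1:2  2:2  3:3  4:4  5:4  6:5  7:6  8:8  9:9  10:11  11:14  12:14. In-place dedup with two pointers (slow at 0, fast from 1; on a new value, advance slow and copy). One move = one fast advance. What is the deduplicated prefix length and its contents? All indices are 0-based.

slow=0 fast=1: a[fast]=2≠a[slow]=1 write a[1]=2, slow++,fast++
slow=1 fast=2: a[fast]=2=a[slow] dup, fast++
slow=1 fast=3: a[fast]=3≠a[slow]=2 write a[2]=3, slow++,fast++
slow=2 fast=4: a[fast]=4≠a[slow]=3 write a[3]=4, slow++,fast++
slow=3 fast=5: a[fast]=4=a[slow] dup, fast++
slow=3 fast=6: a[fast]=5≠a[slow]=4 write a[4]=5, slow++,fast++
slow=4 fast=7: a[fast]=6≠a[slow]=5 write a[5]=6, slow++,fast++
slow=5 fast=8: a[fast]=8≠a[slow]=6 write a[6]=8, slow++,fast++
slow=6 fast=9: a[fast]=9≠a[slow]=8 write a[7]=9, slow++,fast++
slow=7 fast=10: a[fast]=11≠a[slow]=9 write a[8]=11, slow++,fast++
slow=8 fast=11: a[fast]=14≠a[slow]=11 write a[9]=14, slow++,fast++
slow=9 fast=12: a[fast]=14=a[slow] dup, fast++

length 10; prefix = [1, 2, 3, 4, 5, 6, 8, 9, 11, 14]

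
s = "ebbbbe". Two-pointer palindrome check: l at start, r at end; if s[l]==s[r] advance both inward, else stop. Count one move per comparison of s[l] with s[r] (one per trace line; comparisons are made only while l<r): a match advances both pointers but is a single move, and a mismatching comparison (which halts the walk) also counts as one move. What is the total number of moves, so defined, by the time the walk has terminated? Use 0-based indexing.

[0,5] 'e'=='e' → l++,r--
[1,4] 'b'=='b' → l++,r--
[2,3] 'b'=='b' → l++,r--

3 moves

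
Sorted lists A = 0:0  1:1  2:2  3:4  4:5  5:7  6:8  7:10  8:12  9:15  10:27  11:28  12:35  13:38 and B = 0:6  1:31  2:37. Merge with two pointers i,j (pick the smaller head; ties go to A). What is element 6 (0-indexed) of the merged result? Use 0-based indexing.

merged[6] = 7

i=0 j=0: A[i]=0<=B[j]=6 take 0, i++
i=1 j=0: A[i]=1<=B[j]=6 take 1, i++
i=2 j=0: A[i]=2<=B[j]=6 take 2, i++
i=3 j=0: A[i]=4<=B[j]=6 take 4, i++
i=4 j=0: A[i]=5<=B[j]=6 take 5, i++
i=5 j=0: A[i]=7>B[j]=6 take 6, j++
i=5 j=1: A[i]=7<=B[j]=31 take 7, i++
i=6 j=1: A[i]=8<=B[j]=31 take 8, i++
i=7 j=1: A[i]=10<=B[j]=31 take 10, i++
i=8 j=1: A[i]=12<=B[j]=31 take 12, i++
i=9 j=1: A[i]=15<=B[j]=31 take 15, i++
i=10 j=1: A[i]=27<=B[j]=31 take 27, i++
i=11 j=1: A[i]=28<=B[j]=31 take 28, i++
i=12 j=1: A[i]=35>B[j]=31 take 31, j++
i=12 j=2: A[i]=35<=B[j]=37 take 35, i++
i=13 j=2: A[i]=38>B[j]=37 take 37, j++
i=13 j=3: B done, take A[i]=38, i++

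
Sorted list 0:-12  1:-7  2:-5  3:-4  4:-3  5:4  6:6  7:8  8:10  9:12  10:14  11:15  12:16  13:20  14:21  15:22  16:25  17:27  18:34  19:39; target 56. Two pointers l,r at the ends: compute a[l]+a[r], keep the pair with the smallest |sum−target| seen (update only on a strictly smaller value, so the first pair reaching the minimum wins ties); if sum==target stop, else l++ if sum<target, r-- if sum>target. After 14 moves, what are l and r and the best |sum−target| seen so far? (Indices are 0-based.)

l=13, r=18, best |Δ|=1

l=0 r=19: -12+39=27 d=29 *, l++
l=1 r=19: -7+39=32 d=24 *, l++
l=2 r=19: -5+39=34 d=22 *, l++
l=3 r=19: -4+39=35 d=21 *, l++
l=4 r=19: -3+39=36 d=20 *, l++
l=5 r=19: 4+39=43 d=13 *, l++
l=6 r=19: 6+39=45 d=11 *, l++
l=7 r=19: 8+39=47 d=9 *, l++
l=8 r=19: 10+39=49 d=7 *, l++
l=9 r=19: 12+39=51 d=5 *, l++
l=10 r=19: 14+39=53 d=3 *, l++
l=11 r=19: 15+39=54 d=2 *, l++
l=12 r=19: 16+39=55 d=1 *, l++
l=13 r=19: 20+39=59 d=3, r--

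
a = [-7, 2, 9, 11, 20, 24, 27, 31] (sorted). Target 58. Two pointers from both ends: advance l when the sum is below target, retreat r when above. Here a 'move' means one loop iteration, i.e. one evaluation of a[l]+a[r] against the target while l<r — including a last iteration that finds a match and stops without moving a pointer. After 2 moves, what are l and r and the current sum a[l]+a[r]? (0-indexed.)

l=0 r=7: -7+31=24 <58, l++
l=1 r=7: 2+31=33 <58, l++

l=2, r=7, sum=40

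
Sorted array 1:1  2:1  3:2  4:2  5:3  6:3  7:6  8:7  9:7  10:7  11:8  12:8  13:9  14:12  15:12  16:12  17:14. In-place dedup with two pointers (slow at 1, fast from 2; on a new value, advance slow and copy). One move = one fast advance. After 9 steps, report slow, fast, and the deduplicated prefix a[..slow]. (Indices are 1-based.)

slow=5, fast=11, prefix=[1, 2, 3, 6, 7]

slow=1 fast=2: a[fast]=1=a[slow] dup, fast++
slow=1 fast=3: a[fast]=2≠a[slow]=1 write a[2]=2, slow++,fast++
slow=2 fast=4: a[fast]=2=a[slow] dup, fast++
slow=2 fast=5: a[fast]=3≠a[slow]=2 write a[3]=3, slow++,fast++
slow=3 fast=6: a[fast]=3=a[slow] dup, fast++
slow=3 fast=7: a[fast]=6≠a[slow]=3 write a[4]=6, slow++,fast++
slow=4 fast=8: a[fast]=7≠a[slow]=6 write a[5]=7, slow++,fast++
slow=5 fast=9: a[fast]=7=a[slow] dup, fast++
slow=5 fast=10: a[fast]=7=a[slow] dup, fast++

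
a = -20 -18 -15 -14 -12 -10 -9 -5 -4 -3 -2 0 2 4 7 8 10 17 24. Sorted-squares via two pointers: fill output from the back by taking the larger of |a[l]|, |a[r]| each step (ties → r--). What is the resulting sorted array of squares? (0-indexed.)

[0, 4, 4, 9, 16, 16, 25, 49, 64, 81, 100, 100, 144, 196, 225, 289, 324, 400, 576]

[0,18] |-20|<=|24| out[18]=576 → r--
[0,17] |-20|>|17| out[17]=400 → l++
[1,17] |-18|>|17| out[16]=324 → l++
[2,17] |-15|<=|17| out[15]=289 → r--
[2,16] |-15|>|10| out[14]=225 → l++
[3,16] |-14|>|10| out[13]=196 → l++
[4,16] |-12|>|10| out[12]=144 → l++
[5,16] |-10|<=|10| out[11]=100 → r--
[5,15] |-10|>|8| out[10]=100 → l++
[6,15] |-9|>|8| out[9]=81 → l++
[7,15] |-5|<=|8| out[8]=64 → r--
[7,14] |-5|<=|7| out[7]=49 → r--
[7,13] |-5|>|4| out[6]=25 → l++
[8,13] |-4|<=|4| out[5]=16 → r--
[8,12] |-4|>|2| out[4]=16 → l++
[9,12] |-3|>|2| out[3]=9 → l++
[10,12] |-2|<=|2| out[2]=4 → r--
[10,11] |-2|>|0| out[1]=4 → l++
[11,11] |0|<=|0| out[0]=0 → r--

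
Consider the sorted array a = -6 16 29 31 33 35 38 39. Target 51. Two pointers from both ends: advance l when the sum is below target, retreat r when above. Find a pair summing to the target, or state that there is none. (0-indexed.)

[0,7] -6+39=33 <51 → l++
[1,7] 16+39=55 >51 → r--
[1,6] 16+38=54 >51 → r--
[1,5] 16+35=51 → found

(16, 35)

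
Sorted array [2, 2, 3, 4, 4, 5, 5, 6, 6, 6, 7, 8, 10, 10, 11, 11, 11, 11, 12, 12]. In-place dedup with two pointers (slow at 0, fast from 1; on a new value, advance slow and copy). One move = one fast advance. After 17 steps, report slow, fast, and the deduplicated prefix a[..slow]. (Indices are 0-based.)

(s=0,f=1) a[fast]=2=a[slow] dup → fast++
(s=0,f=2) a[fast]=3≠a[slow]=2 write a[1]=3 → slow++,fast++
(s=1,f=3) a[fast]=4≠a[slow]=3 write a[2]=4 → slow++,fast++
(s=2,f=4) a[fast]=4=a[slow] dup → fast++
(s=2,f=5) a[fast]=5≠a[slow]=4 write a[3]=5 → slow++,fast++
(s=3,f=6) a[fast]=5=a[slow] dup → fast++
(s=3,f=7) a[fast]=6≠a[slow]=5 write a[4]=6 → slow++,fast++
(s=4,f=8) a[fast]=6=a[slow] dup → fast++
(s=4,f=9) a[fast]=6=a[slow] dup → fast++
(s=4,f=10) a[fast]=7≠a[slow]=6 write a[5]=7 → slow++,fast++
(s=5,f=11) a[fast]=8≠a[slow]=7 write a[6]=8 → slow++,fast++
(s=6,f=12) a[fast]=10≠a[slow]=8 write a[7]=10 → slow++,fast++
(s=7,f=13) a[fast]=10=a[slow] dup → fast++
(s=7,f=14) a[fast]=11≠a[slow]=10 write a[8]=11 → slow++,fast++
(s=8,f=15) a[fast]=11=a[slow] dup → fast++
(s=8,f=16) a[fast]=11=a[slow] dup → fast++
(s=8,f=17) a[fast]=11=a[slow] dup → fast++

slow=8, fast=18, prefix=[2, 3, 4, 5, 6, 7, 8, 10, 11]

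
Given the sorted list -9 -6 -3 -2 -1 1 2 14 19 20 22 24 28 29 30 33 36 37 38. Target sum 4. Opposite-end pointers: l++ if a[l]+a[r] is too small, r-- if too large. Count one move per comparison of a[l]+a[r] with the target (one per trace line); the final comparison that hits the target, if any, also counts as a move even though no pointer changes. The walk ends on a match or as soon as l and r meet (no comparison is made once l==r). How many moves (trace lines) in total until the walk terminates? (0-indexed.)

l=0 r=18: -9+38=29 >4, r--
l=0 r=17: -9+37=28 >4, r--
l=0 r=16: -9+36=27 >4, r--
l=0 r=15: -9+33=24 >4, r--
l=0 r=14: -9+30=21 >4, r--
l=0 r=13: -9+29=20 >4, r--
l=0 r=12: -9+28=19 >4, r--
l=0 r=11: -9+24=15 >4, r--
l=0 r=10: -9+22=13 >4, r--
l=0 r=9: -9+20=11 >4, r--
l=0 r=8: -9+19=10 >4, r--
l=0 r=7: -9+14=5 >4, r--
l=0 r=6: -9+2=-7 <4, l++
l=1 r=6: -6+2=-4 <4, l++
l=2 r=6: -3+2=-1 <4, l++
l=3 r=6: -2+2=0 <4, l++
l=4 r=6: -1+2=1 <4, l++
l=5 r=6: 1+2=3 <4, l++

18 moves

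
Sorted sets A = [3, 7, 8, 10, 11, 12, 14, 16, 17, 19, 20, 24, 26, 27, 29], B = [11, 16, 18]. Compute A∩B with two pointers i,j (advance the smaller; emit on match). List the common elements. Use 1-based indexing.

intersection = [11, 16]

[i=1,j=1] 3<11 → i++
[i=2,j=1] 7<11 → i++
[i=3,j=1] 8<11 → i++
[i=4,j=1] 10<11 → i++
[i=5,j=1] 11==11 emit → i++,j++
[i=6,j=2] 12<16 → i++
[i=7,j=2] 14<16 → i++
[i=8,j=2] 16==16 emit → i++,j++
[i=9,j=3] 17<18 → i++
[i=10,j=3] 19>18 → j++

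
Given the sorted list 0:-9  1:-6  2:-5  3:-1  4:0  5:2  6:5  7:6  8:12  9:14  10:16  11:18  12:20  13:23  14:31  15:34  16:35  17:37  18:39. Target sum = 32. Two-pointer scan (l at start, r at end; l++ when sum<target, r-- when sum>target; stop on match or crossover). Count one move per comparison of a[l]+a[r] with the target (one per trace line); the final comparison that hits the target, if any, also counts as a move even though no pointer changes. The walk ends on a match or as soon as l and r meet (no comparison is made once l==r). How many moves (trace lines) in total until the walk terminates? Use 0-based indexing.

l=0 r=18: -9+39=30 <32, l++
l=1 r=18: -6+39=33 >32, r--
l=1 r=17: -6+37=31 <32, l++
l=2 r=17: -5+37=32, found

4 moves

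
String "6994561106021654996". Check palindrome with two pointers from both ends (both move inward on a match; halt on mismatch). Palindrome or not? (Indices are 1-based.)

not a palindrome (mismatch at 8,12)

l=1 r=19: '6'=='6', l++,r--
l=2 r=18: '9'=='9', l++,r--
l=3 r=17: '9'=='9', l++,r--
l=4 r=16: '4'=='4', l++,r--
l=5 r=15: '5'=='5', l++,r--
l=6 r=14: '6'=='6', l++,r--
l=7 r=13: '1'=='1', l++,r--
l=8 r=12: '1'!='2', stop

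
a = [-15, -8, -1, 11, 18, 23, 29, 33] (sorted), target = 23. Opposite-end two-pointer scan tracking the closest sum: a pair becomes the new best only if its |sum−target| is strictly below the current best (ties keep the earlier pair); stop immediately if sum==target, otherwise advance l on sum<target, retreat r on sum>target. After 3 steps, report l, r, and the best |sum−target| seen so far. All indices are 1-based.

l=3, r=7, best |Δ|=2

l=1 r=8: -15+33=18 d=5 *, l++
l=2 r=8: -8+33=25 d=2 *, r--
l=2 r=7: -8+29=21 d=2, l++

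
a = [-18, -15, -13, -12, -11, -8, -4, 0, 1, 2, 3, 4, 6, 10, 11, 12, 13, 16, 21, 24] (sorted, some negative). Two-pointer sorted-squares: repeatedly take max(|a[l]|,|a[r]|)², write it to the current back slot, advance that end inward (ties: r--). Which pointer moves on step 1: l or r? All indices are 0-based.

r

[0,19] |-18|<=|24| out[19]=576 → r--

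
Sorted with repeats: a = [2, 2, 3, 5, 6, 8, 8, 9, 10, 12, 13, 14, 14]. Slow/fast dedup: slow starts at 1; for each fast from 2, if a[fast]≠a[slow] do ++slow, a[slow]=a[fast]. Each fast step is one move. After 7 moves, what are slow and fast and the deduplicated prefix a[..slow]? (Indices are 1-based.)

slow=6, fast=9, prefix=[2, 3, 5, 6, 8, 9]

slow=1 fast=2: a[fast]=2=a[slow] dup, fast++
slow=1 fast=3: a[fast]=3≠a[slow]=2 write a[2]=3, slow++,fast++
slow=2 fast=4: a[fast]=5≠a[slow]=3 write a[3]=5, slow++,fast++
slow=3 fast=5: a[fast]=6≠a[slow]=5 write a[4]=6, slow++,fast++
slow=4 fast=6: a[fast]=8≠a[slow]=6 write a[5]=8, slow++,fast++
slow=5 fast=7: a[fast]=8=a[slow] dup, fast++
slow=5 fast=8: a[fast]=9≠a[slow]=8 write a[6]=9, slow++,fast++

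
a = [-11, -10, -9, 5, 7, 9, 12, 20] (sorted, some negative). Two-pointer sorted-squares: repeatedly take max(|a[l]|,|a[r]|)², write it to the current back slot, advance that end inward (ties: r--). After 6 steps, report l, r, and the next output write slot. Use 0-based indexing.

l=0 r=7: |-11|<=|20| out[7]=400, r--
l=0 r=6: |-11|<=|12| out[6]=144, r--
l=0 r=5: |-11|>|9| out[5]=121, l++
l=1 r=5: |-10|>|9| out[4]=100, l++
l=2 r=5: |-9|<=|9| out[3]=81, r--
l=2 r=4: |-9|>|7| out[2]=81, l++

l=3, r=4, next write slot=1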